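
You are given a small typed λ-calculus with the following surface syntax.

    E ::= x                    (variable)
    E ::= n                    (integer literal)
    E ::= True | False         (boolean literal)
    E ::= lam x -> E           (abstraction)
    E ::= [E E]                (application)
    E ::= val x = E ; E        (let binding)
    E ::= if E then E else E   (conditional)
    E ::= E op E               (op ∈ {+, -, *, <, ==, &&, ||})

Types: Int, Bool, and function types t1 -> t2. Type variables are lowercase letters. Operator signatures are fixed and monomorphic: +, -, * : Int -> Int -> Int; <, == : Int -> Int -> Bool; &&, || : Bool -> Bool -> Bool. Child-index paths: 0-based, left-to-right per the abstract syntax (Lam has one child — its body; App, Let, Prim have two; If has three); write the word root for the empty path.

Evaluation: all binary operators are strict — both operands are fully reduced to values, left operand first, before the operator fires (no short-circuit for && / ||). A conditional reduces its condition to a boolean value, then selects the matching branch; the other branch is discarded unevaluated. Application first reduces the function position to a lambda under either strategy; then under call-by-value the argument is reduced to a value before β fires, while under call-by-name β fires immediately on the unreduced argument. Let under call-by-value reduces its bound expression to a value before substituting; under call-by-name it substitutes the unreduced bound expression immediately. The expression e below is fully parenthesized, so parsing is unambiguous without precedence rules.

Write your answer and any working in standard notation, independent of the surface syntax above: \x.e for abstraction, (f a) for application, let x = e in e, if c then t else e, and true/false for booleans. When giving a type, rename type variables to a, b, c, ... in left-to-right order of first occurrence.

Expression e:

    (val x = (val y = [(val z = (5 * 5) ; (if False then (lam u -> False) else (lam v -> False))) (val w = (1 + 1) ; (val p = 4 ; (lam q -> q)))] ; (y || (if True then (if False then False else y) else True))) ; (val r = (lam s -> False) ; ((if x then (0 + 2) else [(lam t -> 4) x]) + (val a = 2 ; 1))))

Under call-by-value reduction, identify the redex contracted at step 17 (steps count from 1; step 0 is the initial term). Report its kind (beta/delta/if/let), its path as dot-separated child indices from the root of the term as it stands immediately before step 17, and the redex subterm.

Trace:
step 0: (let x = (let y = ((let z = (5 * 5) in (if false then (\u.false) else (\v.false))) (let w = (1 + 1) in (let p = 4 in (\q.q)))) in (y || (if true then (if false then false else y) else true))) in (let r = (\s.false) in ((if x then (0 + 2) else ((\t.4) x)) + (let a = 2 in 1))))
step 1: [delta@0.0.0.0] (let x = (let y = ((let z = 25 in (if false then (\u.false) else (\v.false))) (let w = (1 + 1) in (let p = 4 in (\q.q)))) in (y || (if true then (if false then false else y) else true))) in (let r = (\s.false) in ((if x then (0 + 2) else ((\t.4) x)) + (let a = 2 in 1))))
step 2: [let@0.0.0] (let x = (let y = ((if false then (\u.false) else (\v.false)) (let w = (1 + 1) in (let p = 4 in (\q.q)))) in (y || (if true then (if false then false else y) else true))) in (let r = (\s.false) in ((if x then (0 + 2) else ((\t.4) x)) + (let a = 2 in 1))))
step 3: [if@0.0.0] (let x = (let y = ((\v.false) (let w = (1 + 1) in (let p = 4 in (\q.q)))) in (y || (if true then (if false then false else y) else true))) in (let r = (\s.false) in ((if x then (0 + 2) else ((\t.4) x)) + (let a = 2 in 1))))
step 4: [delta@0.0.1.0] (let x = (let y = ((\v.false) (let w = 2 in (let p = 4 in (\q.q)))) in (y || (if true then (if false then false else y) else true))) in (let r = (\s.false) in ((if x then (0 + 2) else ((\t.4) x)) + (let a = 2 in 1))))
step 5: [let@0.0.1] (let x = (let y = ((\v.false) (let p = 4 in (\q.q))) in (y || (if true then (if false then false else y) else true))) in (let r = (\s.false) in ((if x then (0 + 2) else ((\t.4) x)) + (let a = 2 in 1))))
step 6: [let@0.0.1] (let x = (let y = ((\v.false) (\q.q)) in (y || (if true then (if false then false else y) else true))) in (let r = (\s.false) in ((if x then (0 + 2) else ((\t.4) x)) + (let a = 2 in 1))))
step 7: [beta@0.0] (let x = (let y = false in (y || (if true then (if false then false else y) else true))) in (let r = (\s.false) in ((if x then (0 + 2) else ((\t.4) x)) + (let a = 2 in 1))))
step 8: [let@0] (let x = (false || (if true then (if false then false else false) else true)) in (let r = (\s.false) in ((if x then (0 + 2) else ((\t.4) x)) + (let a = 2 in 1))))
step 9: [if@0.1] (let x = (false || (if false then false else false)) in (let r = (\s.false) in ((if x then (0 + 2) else ((\t.4) x)) + (let a = 2 in 1))))
step 10: [if@0.1] (let x = (false || false) in (let r = (\s.false) in ((if x then (0 + 2) else ((\t.4) x)) + (let a = 2 in 1))))
step 11: [delta@0] (let x = false in (let r = (\s.false) in ((if x then (0 + 2) else ((\t.4) x)) + (let a = 2 in 1))))
step 12: [let@root] (let r = (\s.false) in ((if false then (0 + 2) else ((\t.4) false)) + (let a = 2 in 1)))
step 13: [let@root] ((if false then (0 + 2) else ((\t.4) false)) + (let a = 2 in 1))
step 14: [if@0] (((\t.4) false) + (let a = 2 in 1))
step 15: [beta@0] (4 + (let a = 2 in 1))
step 16: [let@1] (4 + 1)
step 17: [delta@root] 5

Answer: delta at root : (4 + 1)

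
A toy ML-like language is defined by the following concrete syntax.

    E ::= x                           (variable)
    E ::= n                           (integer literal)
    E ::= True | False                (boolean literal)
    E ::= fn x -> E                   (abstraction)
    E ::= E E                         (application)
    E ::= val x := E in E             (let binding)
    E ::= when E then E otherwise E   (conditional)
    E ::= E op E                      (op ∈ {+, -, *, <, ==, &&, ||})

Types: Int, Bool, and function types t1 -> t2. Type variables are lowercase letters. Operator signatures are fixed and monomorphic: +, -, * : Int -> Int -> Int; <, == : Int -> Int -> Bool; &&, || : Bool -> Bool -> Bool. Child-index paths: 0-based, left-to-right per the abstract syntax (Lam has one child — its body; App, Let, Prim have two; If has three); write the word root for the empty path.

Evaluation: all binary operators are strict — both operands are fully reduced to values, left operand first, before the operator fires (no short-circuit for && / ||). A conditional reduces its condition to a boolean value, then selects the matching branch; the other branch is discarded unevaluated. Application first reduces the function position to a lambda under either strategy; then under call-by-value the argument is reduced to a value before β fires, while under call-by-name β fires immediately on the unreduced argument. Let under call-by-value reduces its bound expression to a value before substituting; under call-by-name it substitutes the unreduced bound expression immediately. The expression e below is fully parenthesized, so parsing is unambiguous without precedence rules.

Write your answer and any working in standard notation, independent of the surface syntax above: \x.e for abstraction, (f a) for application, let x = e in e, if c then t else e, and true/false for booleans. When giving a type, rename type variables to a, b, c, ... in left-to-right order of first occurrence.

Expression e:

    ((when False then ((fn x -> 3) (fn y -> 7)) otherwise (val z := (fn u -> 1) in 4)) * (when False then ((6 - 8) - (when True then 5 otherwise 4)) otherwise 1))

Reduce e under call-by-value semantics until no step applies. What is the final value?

Derivation:
step 0: ((if false then ((\x.3) (\y.7)) else (let z = (\u.1) in 4)) * (if false then ((6 - 8) - (if true then 5 else 4)) else 1))
step 1: [if@0] ((let z = (\u.1) in 4) * (if false then ((6 - 8) - (if true then 5 else 4)) else 1))
step 2: [let@0] (4 * (if false then ((6 - 8) - (if true then 5 else 4)) else 1))
step 3: [if@1] (4 * 1)
step 4: [delta@root] 4

Answer: 4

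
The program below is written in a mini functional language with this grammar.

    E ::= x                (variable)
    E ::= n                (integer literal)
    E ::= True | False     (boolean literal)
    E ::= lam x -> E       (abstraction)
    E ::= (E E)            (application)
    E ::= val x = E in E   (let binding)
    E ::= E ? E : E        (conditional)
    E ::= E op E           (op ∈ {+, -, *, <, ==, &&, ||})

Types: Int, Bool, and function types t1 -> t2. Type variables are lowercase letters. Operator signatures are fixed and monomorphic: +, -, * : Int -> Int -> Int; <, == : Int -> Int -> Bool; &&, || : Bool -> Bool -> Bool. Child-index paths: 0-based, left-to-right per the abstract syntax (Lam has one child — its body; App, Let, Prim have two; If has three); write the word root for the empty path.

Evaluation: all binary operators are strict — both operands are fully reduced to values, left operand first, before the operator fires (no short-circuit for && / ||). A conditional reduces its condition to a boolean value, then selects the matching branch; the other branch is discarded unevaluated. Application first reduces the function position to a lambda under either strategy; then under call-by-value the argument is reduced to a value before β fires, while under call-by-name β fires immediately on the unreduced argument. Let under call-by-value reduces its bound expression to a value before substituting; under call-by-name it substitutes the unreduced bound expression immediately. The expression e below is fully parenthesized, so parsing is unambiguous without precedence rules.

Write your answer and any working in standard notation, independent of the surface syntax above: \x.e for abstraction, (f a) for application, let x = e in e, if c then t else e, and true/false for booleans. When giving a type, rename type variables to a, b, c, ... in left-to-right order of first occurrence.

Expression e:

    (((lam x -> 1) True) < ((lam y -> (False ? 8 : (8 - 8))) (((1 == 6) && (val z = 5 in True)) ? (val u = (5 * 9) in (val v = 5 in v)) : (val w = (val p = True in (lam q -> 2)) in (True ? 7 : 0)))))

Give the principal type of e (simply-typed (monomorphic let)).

Working:
\x._ : a -> Int
  unify a -> Int ~ Bool -> b
  unify a ~ Bool
  unify Int ~ b
_ _ : Int
  unify Int ~ Int
  unify Bool ~ Bool
  unify Int ~ Int
  unify Int ~ Int
  unify Int ~ Int
\y._ : c -> Int
  unify Int ~ Int
  unify Int ~ Int
  unify Bool ~ Bool
let z : Int
  unify Bool ~ Bool
  unify Bool ~ Bool
  unify Int ~ Int
  unify Int ~ Int
let u : Int
let v : Int
v : Int
let p : Bool
\q._ : d -> Int
let w : d -> Int
  unify Bool ~ Bool
  unify Int ~ Int
  unify Int ~ Int
  unify c -> Int ~ Int -> e
  unify c ~ Int
  unify Int ~ e
_ _ : Int
  unify Int ~ Int

Answer: Bool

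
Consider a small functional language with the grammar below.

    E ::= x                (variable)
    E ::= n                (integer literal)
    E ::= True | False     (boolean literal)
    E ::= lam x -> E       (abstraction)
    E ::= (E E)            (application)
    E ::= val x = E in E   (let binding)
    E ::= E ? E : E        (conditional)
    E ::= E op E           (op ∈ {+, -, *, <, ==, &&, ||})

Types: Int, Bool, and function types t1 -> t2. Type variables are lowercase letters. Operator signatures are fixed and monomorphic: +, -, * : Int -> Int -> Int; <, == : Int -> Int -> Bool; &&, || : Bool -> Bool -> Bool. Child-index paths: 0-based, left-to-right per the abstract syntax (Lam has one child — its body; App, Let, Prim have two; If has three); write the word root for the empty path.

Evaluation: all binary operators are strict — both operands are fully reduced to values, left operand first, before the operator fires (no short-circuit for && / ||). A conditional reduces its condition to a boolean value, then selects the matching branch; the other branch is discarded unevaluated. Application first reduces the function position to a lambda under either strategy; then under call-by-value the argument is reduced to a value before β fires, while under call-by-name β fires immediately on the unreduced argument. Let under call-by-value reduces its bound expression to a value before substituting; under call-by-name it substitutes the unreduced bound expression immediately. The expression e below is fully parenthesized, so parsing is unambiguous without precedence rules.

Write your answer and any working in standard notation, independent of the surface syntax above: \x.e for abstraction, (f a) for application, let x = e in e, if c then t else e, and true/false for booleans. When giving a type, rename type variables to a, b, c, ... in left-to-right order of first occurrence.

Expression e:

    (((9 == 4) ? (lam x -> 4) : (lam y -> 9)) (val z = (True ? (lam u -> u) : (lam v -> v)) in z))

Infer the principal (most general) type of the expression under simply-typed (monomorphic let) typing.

Derivation:
  unify Int ~ Int
  unify Int ~ Int
  unify Bool ~ Bool
\x._ : a -> Int
\y._ : b -> Int
  unify a -> Int ~ b -> Int
  unify a ~ b
  unify Int ~ Int
  unify Bool ~ Bool
u : c
\u._ : c -> c
v : d
\v._ : d -> d
  unify c -> c ~ d -> d
  unify c ~ d
  unify d ~ d
let z : d -> d
z : d -> d
  unify b -> Int ~ (d -> d) -> e
  unify b ~ d -> d
  unify Int ~ e
_ _ : Int

Answer: Int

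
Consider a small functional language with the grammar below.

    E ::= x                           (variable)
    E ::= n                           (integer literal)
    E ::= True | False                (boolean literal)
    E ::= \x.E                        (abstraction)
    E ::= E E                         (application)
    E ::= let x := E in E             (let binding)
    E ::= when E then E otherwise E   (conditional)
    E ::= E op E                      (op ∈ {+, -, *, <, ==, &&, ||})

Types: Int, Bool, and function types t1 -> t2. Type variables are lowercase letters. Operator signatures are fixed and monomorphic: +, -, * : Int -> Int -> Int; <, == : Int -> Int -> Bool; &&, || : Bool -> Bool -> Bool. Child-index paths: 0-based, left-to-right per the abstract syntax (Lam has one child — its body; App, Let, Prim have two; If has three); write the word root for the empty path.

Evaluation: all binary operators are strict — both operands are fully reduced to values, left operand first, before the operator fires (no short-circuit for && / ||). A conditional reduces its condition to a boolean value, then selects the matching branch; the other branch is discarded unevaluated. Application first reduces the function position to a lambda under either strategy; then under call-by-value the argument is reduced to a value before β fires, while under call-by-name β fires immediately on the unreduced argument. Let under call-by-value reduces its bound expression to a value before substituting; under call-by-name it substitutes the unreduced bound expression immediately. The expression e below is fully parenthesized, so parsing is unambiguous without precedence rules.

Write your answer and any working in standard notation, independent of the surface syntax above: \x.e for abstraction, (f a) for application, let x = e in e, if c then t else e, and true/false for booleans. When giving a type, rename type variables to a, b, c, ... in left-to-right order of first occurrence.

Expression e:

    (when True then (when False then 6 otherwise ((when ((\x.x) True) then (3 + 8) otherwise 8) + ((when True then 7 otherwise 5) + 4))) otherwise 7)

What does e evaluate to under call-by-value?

Working:
step 0: (if true then (if false then 6 else ((if ((\x.x) true) then (3 + 8) else 8) + ((if true then 7 else 5) + 4))) else 7)
step 1: [if@root] (if false then 6 else ((if ((\x.x) true) then (3 + 8) else 8) + ((if true then 7 else 5) + 4)))
step 2: [if@root] ((if ((\x.x) true) then (3 + 8) else 8) + ((if true then 7 else 5) + 4))
step 3: [beta@0.0] ((if true then (3 + 8) else 8) + ((if true then 7 else 5) + 4))
step 4: [if@0] ((3 + 8) + ((if true then 7 else 5) + 4))
step 5: [delta@0] (11 + ((if true then 7 else 5) + 4))
step 6: [if@1.0] (11 + (7 + 4))
step 7: [delta@1] (11 + 11)
step 8: [delta@root] 22

Answer: 22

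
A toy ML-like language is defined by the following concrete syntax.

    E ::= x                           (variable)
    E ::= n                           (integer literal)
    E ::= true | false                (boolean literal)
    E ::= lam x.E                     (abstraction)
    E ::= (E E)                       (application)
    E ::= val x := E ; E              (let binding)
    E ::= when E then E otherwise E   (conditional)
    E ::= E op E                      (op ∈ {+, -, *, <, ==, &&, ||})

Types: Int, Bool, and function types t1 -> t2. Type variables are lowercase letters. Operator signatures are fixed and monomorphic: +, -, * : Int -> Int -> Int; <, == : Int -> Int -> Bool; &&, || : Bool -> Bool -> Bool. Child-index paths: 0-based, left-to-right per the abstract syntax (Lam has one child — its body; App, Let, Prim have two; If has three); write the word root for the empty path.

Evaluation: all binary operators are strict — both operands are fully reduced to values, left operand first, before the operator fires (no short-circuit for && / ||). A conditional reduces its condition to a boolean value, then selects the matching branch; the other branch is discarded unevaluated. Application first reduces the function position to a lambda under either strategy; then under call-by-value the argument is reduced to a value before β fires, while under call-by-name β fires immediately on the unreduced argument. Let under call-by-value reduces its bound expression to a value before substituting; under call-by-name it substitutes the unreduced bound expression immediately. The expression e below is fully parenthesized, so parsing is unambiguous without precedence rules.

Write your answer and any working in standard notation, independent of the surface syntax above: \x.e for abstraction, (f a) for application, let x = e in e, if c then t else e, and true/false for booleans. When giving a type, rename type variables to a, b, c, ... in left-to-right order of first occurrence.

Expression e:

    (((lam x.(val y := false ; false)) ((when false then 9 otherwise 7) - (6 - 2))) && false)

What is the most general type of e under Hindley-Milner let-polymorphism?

Answer: Bool

Working:
let y : Bool
\x._ : a -> Bool
  unify Bool ~ Bool
  unify Int ~ Int
  unify Int ~ Int
  unify Int ~ Int
  unify Int ~ Int
  unify Int ~ Int
  unify a -> Bool ~ Int -> b
  unify a ~ Int
  unify Bool ~ b
_ _ : Bool
  unify Bool ~ Bool
  unify Bool ~ Bool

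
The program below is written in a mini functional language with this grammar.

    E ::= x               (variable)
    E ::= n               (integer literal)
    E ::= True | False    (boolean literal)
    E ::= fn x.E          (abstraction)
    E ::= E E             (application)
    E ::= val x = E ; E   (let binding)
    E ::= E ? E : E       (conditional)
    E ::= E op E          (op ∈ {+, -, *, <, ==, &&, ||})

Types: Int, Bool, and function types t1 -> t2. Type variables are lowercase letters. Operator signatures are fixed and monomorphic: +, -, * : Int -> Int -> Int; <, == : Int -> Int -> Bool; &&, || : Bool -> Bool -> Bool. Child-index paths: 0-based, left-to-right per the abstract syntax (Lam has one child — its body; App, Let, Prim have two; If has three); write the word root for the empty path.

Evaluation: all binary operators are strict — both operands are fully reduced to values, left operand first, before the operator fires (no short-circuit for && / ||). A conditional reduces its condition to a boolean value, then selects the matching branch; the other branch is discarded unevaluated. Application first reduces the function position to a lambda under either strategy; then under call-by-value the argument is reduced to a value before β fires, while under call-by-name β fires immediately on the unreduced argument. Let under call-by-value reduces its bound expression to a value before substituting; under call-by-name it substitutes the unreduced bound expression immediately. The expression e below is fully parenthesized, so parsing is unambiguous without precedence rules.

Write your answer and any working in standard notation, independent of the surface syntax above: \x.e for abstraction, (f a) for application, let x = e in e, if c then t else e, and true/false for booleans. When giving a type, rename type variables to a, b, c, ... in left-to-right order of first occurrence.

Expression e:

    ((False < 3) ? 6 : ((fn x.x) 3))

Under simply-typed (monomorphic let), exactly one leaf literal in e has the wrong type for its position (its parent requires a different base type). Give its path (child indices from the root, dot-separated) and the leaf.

Derivation:
  unify Bool ~ Int
  FAIL: mismatch Bool ~ Int

Answer: 0.0 : false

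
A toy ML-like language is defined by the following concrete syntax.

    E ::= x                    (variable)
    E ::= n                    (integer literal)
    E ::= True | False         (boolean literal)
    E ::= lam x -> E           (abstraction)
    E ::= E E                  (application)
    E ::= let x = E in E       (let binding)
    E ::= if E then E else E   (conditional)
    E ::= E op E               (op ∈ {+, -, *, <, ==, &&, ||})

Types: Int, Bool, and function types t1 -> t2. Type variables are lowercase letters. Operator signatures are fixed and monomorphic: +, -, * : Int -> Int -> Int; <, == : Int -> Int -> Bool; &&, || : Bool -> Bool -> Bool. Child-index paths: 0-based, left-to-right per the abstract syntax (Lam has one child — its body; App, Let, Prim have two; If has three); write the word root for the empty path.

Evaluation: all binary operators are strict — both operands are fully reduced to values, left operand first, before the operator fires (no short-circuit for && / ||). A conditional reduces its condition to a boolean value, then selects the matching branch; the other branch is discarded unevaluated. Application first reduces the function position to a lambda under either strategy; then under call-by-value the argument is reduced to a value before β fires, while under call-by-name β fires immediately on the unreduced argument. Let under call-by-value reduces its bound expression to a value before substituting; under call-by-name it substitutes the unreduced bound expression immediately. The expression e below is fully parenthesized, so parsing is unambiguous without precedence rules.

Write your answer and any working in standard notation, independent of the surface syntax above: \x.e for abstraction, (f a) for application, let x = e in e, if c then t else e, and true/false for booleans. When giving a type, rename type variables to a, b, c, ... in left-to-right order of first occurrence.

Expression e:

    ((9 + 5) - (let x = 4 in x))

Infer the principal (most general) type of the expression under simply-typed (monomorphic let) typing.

Trace:
  unify Int ~ Int
  unify Int ~ Int
  unify Int ~ Int
let x : Int
x : Int
  unify Int ~ Int

Answer: Int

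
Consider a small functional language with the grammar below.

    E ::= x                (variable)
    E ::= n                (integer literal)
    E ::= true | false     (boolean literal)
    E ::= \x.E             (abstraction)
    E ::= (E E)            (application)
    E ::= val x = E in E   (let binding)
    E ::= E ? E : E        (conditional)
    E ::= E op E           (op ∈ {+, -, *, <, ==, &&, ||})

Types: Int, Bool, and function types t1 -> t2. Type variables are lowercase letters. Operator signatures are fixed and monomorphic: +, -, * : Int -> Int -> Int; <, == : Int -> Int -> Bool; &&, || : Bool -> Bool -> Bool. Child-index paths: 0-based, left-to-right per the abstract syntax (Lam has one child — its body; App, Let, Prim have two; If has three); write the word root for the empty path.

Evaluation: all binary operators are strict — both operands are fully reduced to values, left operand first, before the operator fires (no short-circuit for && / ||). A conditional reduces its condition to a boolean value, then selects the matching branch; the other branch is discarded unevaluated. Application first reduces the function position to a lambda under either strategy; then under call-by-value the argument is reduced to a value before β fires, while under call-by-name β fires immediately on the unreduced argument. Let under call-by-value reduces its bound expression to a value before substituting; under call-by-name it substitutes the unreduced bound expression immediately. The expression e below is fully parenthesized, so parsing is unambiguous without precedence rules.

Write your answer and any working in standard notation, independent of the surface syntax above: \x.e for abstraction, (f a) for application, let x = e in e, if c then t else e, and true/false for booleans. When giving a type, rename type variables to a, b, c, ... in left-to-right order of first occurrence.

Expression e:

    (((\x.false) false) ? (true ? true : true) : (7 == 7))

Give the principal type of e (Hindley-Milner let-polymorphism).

Derivation:
\x._ : a -> Bool
  unify a -> Bool ~ Bool -> b
  unify a ~ Bool
  unify Bool ~ b
_ _ : Bool
  unify Bool ~ Bool
  unify Bool ~ Bool
  unify Bool ~ Bool
  unify Int ~ Int
  unify Int ~ Int
  unify Bool ~ Bool

Answer: Bool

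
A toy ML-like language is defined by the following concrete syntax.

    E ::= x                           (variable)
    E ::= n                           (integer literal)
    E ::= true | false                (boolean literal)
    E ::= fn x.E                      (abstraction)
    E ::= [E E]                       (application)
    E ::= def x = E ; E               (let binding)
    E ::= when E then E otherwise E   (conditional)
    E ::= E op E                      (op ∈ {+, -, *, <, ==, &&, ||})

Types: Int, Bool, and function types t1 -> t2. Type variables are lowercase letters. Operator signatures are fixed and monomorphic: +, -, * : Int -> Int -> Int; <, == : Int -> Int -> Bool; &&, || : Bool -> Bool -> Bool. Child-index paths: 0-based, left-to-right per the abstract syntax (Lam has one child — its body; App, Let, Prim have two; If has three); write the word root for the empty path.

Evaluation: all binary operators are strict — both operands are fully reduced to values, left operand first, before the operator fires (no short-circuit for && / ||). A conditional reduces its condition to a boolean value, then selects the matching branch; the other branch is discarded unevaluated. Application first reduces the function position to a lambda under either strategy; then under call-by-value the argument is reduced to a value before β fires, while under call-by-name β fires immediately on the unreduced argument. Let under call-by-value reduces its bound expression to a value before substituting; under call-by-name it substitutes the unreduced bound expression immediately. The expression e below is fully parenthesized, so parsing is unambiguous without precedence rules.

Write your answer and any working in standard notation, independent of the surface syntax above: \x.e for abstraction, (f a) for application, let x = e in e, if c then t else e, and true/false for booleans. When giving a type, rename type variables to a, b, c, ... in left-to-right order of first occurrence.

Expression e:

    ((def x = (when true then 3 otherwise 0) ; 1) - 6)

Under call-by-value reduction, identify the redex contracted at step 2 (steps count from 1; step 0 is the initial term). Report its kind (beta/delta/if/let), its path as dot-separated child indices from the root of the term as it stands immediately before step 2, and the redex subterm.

Answer: let at 0 : (let x = 3 in 1)

Derivation:
step 0: ((let x = (if true then 3 else 0) in 1) - 6)
step 1: [if@0.0] ((let x = 3 in 1) - 6)
step 2: [let@0] (1 - 6)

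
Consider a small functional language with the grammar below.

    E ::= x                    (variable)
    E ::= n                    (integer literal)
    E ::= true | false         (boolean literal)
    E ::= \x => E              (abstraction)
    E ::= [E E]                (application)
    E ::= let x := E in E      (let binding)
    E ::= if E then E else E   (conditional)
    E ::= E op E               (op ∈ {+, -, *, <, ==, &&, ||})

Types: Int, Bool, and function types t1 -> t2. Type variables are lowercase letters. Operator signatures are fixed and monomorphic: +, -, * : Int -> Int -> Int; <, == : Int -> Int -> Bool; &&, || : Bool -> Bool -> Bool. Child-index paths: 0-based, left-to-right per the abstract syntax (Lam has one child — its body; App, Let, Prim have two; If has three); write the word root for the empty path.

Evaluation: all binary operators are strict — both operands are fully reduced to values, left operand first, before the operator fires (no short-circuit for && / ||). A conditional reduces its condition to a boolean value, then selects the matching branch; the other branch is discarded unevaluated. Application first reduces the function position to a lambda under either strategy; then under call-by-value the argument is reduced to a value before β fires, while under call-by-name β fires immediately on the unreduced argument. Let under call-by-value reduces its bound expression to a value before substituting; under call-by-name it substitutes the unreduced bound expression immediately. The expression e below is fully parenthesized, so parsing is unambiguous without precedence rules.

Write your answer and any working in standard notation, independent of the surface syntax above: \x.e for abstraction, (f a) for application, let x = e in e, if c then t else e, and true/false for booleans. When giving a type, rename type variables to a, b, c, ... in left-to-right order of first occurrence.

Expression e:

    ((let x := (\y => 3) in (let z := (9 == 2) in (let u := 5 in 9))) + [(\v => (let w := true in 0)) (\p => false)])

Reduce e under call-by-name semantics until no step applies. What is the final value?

Working:
step 0: ((let x = (\y.3) in (let z = (9 == 2) in (let u = 5 in 9))) + ((\v.(let w = true in 0)) (\p.false)))
step 1: [let@0] ((let z = (9 == 2) in (let u = 5 in 9)) + ((\v.(let w = true in 0)) (\p.false)))
step 2: [let@0] ((let u = 5 in 9) + ((\v.(let w = true in 0)) (\p.false)))
step 3: [let@0] (9 + ((\v.(let w = true in 0)) (\p.false)))
step 4: [beta@1] (9 + (let w = true in 0))
step 5: [let@1] (9 + 0)
step 6: [delta@root] 9

Answer: 9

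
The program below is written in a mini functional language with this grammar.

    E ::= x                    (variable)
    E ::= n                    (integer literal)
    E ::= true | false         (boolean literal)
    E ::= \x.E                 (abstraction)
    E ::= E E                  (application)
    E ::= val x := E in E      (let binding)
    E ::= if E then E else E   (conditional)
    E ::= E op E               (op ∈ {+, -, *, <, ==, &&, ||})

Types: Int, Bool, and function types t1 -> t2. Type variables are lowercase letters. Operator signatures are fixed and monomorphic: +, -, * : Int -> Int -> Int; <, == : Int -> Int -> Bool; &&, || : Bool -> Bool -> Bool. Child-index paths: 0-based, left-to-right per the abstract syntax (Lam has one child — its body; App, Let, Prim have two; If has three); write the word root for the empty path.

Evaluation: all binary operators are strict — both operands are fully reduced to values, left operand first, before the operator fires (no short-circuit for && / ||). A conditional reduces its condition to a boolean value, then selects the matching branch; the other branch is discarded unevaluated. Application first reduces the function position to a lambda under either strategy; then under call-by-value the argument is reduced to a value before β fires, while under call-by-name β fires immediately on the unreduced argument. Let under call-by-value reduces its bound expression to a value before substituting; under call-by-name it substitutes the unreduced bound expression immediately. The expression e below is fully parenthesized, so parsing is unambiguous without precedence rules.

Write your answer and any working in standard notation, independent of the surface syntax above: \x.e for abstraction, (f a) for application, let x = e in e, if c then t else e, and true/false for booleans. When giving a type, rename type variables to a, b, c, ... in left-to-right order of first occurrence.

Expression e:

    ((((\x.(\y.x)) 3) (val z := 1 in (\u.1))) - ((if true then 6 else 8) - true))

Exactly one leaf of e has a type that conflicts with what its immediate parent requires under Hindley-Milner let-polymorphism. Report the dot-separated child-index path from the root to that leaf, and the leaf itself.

Answer: 1.1 : true

Trace:
x : a
\y._ : b -> a
\x._ : a -> b -> a
  unify a -> b -> a ~ Int -> c
  unify a ~ Int
  unify b -> Int ~ c
_ _ : b -> Int
let z : Int
\u._ : d -> Int
  unify b -> Int ~ (d -> Int) -> e
  unify b ~ d -> Int
  unify Int ~ e
_ _ : Int
  unify Int ~ Int
  unify Bool ~ Bool
  unify Int ~ Int
  unify Int ~ Int
  unify Bool ~ Int
  FAIL: mismatch Bool ~ Int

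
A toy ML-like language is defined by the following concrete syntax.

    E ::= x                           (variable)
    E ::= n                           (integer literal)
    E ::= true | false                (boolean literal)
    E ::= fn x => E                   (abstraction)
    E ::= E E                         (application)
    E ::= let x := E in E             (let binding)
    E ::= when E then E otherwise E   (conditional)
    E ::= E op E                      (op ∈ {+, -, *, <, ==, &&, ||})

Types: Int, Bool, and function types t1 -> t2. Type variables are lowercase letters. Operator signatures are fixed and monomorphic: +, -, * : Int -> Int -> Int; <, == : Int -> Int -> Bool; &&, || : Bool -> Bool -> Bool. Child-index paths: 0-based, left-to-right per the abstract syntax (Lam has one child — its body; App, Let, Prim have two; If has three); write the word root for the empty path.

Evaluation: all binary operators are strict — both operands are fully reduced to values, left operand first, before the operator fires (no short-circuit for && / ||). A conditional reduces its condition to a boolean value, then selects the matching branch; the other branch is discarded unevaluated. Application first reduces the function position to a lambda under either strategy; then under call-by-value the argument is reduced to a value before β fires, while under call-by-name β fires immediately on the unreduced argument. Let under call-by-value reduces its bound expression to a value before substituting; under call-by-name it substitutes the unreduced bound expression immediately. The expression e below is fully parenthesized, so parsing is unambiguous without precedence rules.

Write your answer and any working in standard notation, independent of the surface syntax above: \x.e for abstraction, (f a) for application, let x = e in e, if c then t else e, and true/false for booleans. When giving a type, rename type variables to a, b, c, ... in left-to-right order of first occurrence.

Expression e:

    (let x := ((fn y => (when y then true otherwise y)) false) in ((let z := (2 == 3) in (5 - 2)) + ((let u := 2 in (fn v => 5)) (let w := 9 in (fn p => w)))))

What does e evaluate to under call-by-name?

Answer: 8

Trace:
step 0: (let x = ((\y.(if y then true else y)) false) in ((let z = (2 == 3) in (5 - 2)) + ((let u = 2 in (\v.5)) (let w = 9 in (\p.w)))))
step 1: [let@root] ((let z = (2 == 3) in (5 - 2)) + ((let u = 2 in (\v.5)) (let w = 9 in (\p.w))))
step 2: [let@0] ((5 - 2) + ((let u = 2 in (\v.5)) (let w = 9 in (\p.w))))
step 3: [delta@0] (3 + ((let u = 2 in (\v.5)) (let w = 9 in (\p.w))))
step 4: [let@1.0] (3 + ((\v.5) (let w = 9 in (\p.w))))
step 5: [beta@1] (3 + 5)
step 6: [delta@root] 8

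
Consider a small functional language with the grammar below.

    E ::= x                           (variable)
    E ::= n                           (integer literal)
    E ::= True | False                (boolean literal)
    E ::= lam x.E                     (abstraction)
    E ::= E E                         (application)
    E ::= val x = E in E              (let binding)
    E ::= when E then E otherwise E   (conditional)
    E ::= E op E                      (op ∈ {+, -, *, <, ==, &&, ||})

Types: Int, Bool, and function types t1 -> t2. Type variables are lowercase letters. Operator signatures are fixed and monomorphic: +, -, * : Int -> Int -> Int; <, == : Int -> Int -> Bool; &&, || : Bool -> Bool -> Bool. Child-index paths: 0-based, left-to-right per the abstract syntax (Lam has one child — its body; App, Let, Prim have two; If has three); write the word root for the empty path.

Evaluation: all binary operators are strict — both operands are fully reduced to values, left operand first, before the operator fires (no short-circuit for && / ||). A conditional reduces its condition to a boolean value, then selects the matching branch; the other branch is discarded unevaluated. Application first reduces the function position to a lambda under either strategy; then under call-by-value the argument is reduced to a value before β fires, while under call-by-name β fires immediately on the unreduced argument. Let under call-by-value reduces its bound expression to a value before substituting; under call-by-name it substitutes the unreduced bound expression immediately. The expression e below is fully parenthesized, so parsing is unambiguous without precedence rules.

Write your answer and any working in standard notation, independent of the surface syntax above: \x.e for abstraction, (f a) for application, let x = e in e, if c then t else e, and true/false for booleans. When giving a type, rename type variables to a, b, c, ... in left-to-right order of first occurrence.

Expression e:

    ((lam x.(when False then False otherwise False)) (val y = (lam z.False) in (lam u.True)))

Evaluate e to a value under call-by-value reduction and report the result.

Working:
step 0: ((\x.(if false then false else false)) (let y = (\z.false) in (\u.true)))
step 1: [let@1] ((\x.(if false then false else false)) (\u.true))
step 2: [beta@root] (if false then false else false)
step 3: [if@root] false

Answer: false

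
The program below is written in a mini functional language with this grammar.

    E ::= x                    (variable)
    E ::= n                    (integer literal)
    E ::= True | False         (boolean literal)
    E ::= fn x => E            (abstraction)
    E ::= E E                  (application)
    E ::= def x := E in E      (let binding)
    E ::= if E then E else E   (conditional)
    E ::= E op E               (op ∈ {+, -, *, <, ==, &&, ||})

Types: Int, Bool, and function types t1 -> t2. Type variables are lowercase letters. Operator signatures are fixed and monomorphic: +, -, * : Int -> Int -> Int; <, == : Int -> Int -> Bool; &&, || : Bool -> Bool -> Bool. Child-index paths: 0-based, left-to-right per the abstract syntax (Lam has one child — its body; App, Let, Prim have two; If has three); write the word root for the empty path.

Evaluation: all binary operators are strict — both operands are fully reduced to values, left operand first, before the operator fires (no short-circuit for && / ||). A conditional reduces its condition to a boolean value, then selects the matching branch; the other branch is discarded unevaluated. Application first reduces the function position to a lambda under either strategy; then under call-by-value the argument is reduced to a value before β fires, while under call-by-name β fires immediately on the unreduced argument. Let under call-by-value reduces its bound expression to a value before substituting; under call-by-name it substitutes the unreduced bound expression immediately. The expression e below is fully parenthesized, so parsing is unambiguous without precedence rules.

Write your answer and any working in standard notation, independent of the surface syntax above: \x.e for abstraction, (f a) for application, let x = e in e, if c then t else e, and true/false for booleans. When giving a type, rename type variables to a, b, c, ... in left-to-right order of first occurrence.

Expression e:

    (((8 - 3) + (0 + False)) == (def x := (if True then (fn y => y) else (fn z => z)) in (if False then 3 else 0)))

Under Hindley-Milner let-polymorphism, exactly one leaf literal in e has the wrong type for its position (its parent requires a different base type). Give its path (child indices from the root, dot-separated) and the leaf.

Trace:
  unify Int ~ Int
  unify Int ~ Int
  unify Int ~ Int
  unify Int ~ Int
  unify Bool ~ Int
  FAIL: mismatch Bool ~ Int

Answer: 0.1.1 : false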